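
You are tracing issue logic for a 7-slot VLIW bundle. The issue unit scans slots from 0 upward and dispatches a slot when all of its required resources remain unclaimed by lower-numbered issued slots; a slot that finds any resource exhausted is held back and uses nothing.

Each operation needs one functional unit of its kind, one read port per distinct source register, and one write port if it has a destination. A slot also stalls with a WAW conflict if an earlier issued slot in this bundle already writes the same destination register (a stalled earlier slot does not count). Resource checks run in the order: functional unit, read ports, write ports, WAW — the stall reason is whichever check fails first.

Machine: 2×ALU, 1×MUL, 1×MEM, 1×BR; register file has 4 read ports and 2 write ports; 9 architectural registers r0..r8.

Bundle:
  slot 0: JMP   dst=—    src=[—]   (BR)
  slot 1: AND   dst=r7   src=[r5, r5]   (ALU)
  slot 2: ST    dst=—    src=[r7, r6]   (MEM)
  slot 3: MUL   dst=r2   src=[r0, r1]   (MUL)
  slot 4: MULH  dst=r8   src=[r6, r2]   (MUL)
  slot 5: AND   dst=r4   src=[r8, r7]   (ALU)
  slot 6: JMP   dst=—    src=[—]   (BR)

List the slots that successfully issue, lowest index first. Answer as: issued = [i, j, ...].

  0. BR ⇒ go  {2A/1Mu/1Ld/0B | 4r 2w}
  1. ALU→r7 ⇒ go  {1A/1Mu/1Ld/0B | 3r 1w}
  2. MEM ⇒ go  {1A/1Mu/0Ld/0B | 1r 1w}
  3. MUL→r2 ⇒ no(RD_PORT)  {1A/1Mu/0Ld/0B | 1r 1w}
  4. MUL→r8 ⇒ no(RD_PORT)  {1A/1Mu/0Ld/0B | 1r 1w}
  5. ALU→r4 ⇒ no(RD_PORT)  {1A/1Mu/0Ld/0B | 1r 1w}
  6. BR ⇒ no(FU)  {1A/1Mu/0Ld/0B | 1r 1w}

issued = [0, 1, 2]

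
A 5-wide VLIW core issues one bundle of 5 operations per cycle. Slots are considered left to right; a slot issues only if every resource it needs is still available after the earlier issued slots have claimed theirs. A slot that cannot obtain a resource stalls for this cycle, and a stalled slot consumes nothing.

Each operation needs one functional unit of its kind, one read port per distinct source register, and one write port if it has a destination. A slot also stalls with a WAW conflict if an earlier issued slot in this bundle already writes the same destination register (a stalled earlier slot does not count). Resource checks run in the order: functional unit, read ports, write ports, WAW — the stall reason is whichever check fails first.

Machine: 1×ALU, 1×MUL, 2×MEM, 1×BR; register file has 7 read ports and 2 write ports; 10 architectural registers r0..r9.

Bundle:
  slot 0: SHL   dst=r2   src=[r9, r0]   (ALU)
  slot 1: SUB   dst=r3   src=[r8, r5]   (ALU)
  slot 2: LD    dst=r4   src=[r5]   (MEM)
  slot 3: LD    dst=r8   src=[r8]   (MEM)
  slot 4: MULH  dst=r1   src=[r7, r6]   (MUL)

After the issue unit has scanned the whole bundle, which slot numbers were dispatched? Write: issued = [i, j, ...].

[0] ALU needs rd=2 wr=1: ok; after: ALU=0 MUL=1 MEM=2 BR=1, R=5, W=1
[1] ALU needs rd=2 wr=1: FU; after: ALU=0 MUL=1 MEM=2 BR=1, R=5, W=1
[2] MEM needs rd=1 wr=1: ok; after: ALU=0 MUL=1 MEM=1 BR=1, R=4, W=0
[3] MEM needs rd=1 wr=1: WR_PORT; after: ALU=0 MUL=1 MEM=1 BR=1, R=4, W=0
[4] MUL needs rd=2 wr=1: WR_PORT; after: ALU=0 MUL=1 MEM=1 BR=1, R=4, W=0

issued = [0, 2]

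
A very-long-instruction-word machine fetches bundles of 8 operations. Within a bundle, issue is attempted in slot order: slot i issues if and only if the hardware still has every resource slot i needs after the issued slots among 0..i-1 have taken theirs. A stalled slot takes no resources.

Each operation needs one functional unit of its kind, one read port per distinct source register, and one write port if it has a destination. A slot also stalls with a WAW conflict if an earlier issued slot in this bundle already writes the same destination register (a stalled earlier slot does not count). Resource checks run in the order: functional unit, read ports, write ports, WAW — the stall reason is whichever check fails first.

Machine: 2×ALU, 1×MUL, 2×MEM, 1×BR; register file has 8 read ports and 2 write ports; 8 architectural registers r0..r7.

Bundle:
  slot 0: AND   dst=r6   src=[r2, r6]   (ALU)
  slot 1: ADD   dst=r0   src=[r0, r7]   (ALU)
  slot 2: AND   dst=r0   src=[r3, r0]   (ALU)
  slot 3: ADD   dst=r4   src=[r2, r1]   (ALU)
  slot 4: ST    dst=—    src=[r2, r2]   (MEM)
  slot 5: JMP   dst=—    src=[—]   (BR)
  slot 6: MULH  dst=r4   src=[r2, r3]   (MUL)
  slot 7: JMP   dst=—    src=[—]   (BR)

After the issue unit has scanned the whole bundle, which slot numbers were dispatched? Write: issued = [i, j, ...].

(0) want 1×ALU +2rd +1wr — yes → AL1|MU1|ME2|BR1|rd6|wr1
(1) want 1×ALU +2rd +1wr — yes → AL0|MU1|ME2|BR1|rd4|wr0
(2) want 1×ALU +2rd +1wr — FU → AL0|MU1|ME2|BR1|rd4|wr0
(3) want 1×ALU +2rd +1wr — FU → AL0|MU1|ME2|BR1|rd4|wr0
(4) want 1×MEM +1rd +0wr — yes → AL0|MU1|ME1|BR1|rd3|wr0
(5) want 1×BR +0rd +0wr — yes → AL0|MU1|ME1|BR0|rd3|wr0
(6) want 1×MUL +2rd +1wr — WR_PORT → AL0|MU1|ME1|BR0|rd3|wr0
(7) want 1×BR +0rd +0wr — FU → AL0|MU1|ME1|BR0|rd3|wr0

issued = [0, 1, 4, 5]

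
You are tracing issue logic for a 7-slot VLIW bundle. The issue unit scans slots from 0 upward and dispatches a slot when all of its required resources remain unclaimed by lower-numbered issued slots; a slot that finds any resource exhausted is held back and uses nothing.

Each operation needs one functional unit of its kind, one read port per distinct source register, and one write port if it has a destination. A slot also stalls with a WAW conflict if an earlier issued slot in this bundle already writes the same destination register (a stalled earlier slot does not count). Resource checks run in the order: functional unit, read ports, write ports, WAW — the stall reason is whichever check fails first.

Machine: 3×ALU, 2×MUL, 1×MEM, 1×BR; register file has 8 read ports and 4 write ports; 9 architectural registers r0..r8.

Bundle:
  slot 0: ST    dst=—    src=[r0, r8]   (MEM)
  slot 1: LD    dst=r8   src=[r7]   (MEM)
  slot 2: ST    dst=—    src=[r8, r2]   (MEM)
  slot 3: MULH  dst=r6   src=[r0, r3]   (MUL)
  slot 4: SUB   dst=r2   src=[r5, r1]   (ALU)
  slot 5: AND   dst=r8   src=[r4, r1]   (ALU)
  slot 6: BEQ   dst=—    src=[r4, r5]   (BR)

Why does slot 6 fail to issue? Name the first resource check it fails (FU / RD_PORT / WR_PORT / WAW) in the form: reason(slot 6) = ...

#0 MEM src=r0,r8 dispatched  <A:3 Mu:2 Ld:0 B:1 rd:6 wr:4>
#1 MEM src=r7 held:FU  <A:3 Mu:2 Ld:0 B:1 rd:6 wr:4>
#2 MEM src=r8,r2 held:FU  <A:3 Mu:2 Ld:0 B:1 rd:6 wr:4>
#3 MUL src=r0,r3 dispatched  <A:3 Mu:1 Ld:0 B:1 rd:4 wr:3>
#4 ALU src=r5,r1 dispatched  <A:2 Mu:1 Ld:0 B:1 rd:2 wr:2>
#5 ALU src=r4,r1 dispatched  <A:1 Mu:1 Ld:0 B:1 rd:0 wr:1>
#6 BR src=r4,r5 held:RD_PORT  <A:1 Mu:1 Ld:0 B:1 rd:0 wr:1>

reason(slot 6) = RD_PORT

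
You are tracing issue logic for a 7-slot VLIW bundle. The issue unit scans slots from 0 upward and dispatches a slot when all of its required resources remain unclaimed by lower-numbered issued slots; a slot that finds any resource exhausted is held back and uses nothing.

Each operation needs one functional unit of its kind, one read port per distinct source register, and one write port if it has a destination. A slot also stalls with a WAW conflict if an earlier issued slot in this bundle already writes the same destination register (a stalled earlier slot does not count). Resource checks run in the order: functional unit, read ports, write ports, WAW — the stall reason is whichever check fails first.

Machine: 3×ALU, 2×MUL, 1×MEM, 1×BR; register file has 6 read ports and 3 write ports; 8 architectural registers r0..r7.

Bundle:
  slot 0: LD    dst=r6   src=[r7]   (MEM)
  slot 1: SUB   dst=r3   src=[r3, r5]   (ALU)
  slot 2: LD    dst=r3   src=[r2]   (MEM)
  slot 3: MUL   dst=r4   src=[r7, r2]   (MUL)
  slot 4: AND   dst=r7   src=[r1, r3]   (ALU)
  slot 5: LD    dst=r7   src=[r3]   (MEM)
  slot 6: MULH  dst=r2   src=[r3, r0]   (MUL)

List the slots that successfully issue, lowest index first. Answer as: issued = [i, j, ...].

issued = [0, 1, 3]

  0. MEM→r6 ⇒ go  {3A/2Mu/0Ld/1B | 5r 2w}
  1. ALU→r3 ⇒ go  {2A/2Mu/0Ld/1B | 3r 1w}
  2. MEM→r3 ⇒ no(FU)  {2A/2Mu/0Ld/1B | 3r 1w}
  3. MUL→r4 ⇒ go  {2A/1Mu/0Ld/1B | 1r 0w}
  4. ALU→r7 ⇒ no(RD_PORT)  {2A/1Mu/0Ld/1B | 1r 0w}
  5. MEM→r7 ⇒ no(FU)  {2A/1Mu/0Ld/1B | 1r 0w}
  6. MUL→r2 ⇒ no(RD_PORT)  {2A/1Mu/0Ld/1B | 1r 0w}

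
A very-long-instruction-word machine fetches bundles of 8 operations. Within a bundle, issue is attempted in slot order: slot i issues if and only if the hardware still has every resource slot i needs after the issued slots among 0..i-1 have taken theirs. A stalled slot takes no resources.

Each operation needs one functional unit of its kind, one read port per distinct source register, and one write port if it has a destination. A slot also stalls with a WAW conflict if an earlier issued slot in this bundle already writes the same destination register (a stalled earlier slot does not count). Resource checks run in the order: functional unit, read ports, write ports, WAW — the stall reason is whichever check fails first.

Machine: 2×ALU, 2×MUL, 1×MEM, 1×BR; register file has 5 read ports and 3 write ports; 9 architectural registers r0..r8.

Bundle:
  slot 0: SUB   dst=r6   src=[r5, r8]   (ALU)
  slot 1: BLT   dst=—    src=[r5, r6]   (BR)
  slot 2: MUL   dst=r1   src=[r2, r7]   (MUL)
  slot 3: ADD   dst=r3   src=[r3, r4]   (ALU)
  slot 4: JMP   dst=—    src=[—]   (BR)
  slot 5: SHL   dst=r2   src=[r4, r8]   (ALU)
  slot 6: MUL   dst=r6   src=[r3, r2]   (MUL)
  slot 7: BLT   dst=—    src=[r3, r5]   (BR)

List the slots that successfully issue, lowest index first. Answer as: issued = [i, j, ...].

(0) want 1×ALU +2rd +1wr — yes → AL1|MU2|ME1|BR1|rd3|wr2
(1) want 1×BR +2rd +0wr — yes → AL1|MU2|ME1|BR0|rd1|wr2
(2) want 1×MUL +2rd +1wr — RD_PORT → AL1|MU2|ME1|BR0|rd1|wr2
(3) want 1×ALU +2rd +1wr — RD_PORT → AL1|MU2|ME1|BR0|rd1|wr2
(4) want 1×BR +0rd +0wr — FU → AL1|MU2|ME1|BR0|rd1|wr2
(5) want 1×ALU +2rd +1wr — RD_PORT → AL1|MU2|ME1|BR0|rd1|wr2
(6) want 1×MUL +2rd +1wr — RD_PORT → AL1|MU2|ME1|BR0|rd1|wr2
(7) want 1×BR +2rd +0wr — FU → AL1|MU2|ME1|BR0|rd1|wr2

issued = [0, 1]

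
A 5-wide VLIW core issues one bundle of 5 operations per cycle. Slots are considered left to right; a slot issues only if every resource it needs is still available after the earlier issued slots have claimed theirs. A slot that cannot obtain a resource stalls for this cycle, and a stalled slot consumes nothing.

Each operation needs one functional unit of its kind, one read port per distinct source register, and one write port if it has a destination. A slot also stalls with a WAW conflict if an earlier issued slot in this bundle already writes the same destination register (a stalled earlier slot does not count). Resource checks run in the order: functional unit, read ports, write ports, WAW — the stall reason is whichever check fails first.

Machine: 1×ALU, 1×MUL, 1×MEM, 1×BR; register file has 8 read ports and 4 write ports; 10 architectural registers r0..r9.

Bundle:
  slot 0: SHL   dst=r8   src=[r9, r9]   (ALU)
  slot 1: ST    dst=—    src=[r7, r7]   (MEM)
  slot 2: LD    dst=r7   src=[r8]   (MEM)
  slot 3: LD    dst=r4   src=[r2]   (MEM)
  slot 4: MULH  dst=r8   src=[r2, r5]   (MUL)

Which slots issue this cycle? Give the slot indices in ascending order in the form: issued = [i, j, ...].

issued = [0, 1]

slot 0 (ALU): ISSUE — free A0,Mu1,Ld1,B1 rp7 wp3
slot 1 (MEM): ISSUE — free A0,Mu1,Ld0,B1 rp6 wp3
slot 2 (MEM): stall FU — free A0,Mu1,Ld0,B1 rp6 wp3
slot 3 (MEM): stall FU — free A0,Mu1,Ld0,B1 rp6 wp3
slot 4 (MUL): stall WAW — free A0,Mu1,Ld0,B1 rp6 wp3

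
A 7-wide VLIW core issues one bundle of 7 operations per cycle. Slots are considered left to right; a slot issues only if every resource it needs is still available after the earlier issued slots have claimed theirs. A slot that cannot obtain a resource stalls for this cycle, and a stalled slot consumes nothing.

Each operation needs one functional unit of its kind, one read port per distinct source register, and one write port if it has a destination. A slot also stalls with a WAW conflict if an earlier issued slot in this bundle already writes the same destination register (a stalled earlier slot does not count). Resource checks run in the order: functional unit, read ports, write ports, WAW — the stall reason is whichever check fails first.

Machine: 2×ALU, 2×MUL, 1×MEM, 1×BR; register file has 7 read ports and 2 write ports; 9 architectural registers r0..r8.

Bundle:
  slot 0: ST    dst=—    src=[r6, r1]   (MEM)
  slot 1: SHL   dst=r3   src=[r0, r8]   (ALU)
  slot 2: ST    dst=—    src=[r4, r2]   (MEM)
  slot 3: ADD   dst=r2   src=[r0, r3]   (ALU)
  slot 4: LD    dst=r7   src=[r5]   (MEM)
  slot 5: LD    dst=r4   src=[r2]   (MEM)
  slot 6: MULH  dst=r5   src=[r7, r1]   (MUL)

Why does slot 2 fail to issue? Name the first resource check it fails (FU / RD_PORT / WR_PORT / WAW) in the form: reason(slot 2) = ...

reason(slot 2) = FU

[0] MEM needs rd=2 wr=0: ok; after: ALU=2 MUL=2 MEM=0 BR=1, R=5, W=2
[1] ALU needs rd=2 wr=1: ok; after: ALU=1 MUL=2 MEM=0 BR=1, R=3, W=1
[2] MEM needs rd=2 wr=0: FU; after: ALU=1 MUL=2 MEM=0 BR=1, R=3, W=1
[3] ALU needs rd=2 wr=1: ok; after: ALU=0 MUL=2 MEM=0 BR=1, R=1, W=0
[4] MEM needs rd=1 wr=1: FU; after: ALU=0 MUL=2 MEM=0 BR=1, R=1, W=0
[5] MEM needs rd=1 wr=1: FU; after: ALU=0 MUL=2 MEM=0 BR=1, R=1, W=0
[6] MUL needs rd=2 wr=1: RD_PORT; after: ALU=0 MUL=2 MEM=0 BR=1, R=1, W=0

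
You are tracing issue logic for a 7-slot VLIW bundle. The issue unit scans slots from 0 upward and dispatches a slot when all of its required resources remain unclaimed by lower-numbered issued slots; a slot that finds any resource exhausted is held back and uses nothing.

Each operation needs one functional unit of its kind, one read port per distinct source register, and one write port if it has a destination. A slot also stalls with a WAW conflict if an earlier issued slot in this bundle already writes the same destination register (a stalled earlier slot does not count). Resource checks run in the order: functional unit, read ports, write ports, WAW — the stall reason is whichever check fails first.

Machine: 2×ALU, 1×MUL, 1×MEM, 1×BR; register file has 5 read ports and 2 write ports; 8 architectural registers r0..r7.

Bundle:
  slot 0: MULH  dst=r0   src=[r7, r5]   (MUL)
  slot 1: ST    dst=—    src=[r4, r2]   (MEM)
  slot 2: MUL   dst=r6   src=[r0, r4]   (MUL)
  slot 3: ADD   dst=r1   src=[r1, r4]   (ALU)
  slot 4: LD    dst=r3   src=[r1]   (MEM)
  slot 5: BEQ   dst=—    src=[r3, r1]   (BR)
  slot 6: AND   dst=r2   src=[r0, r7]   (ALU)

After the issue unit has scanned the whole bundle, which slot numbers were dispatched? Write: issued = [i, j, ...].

(0) want 1×MUL +2rd +1wr — yes → AL2|MU0|ME1|BR1|rd3|wr1
(1) want 1×MEM +2rd +0wr — yes → AL2|MU0|ME0|BR1|rd1|wr1
(2) want 1×MUL +2rd +1wr — FU → AL2|MU0|ME0|BR1|rd1|wr1
(3) want 1×ALU +2rd +1wr — RD_PORT → AL2|MU0|ME0|BR1|rd1|wr1
(4) want 1×MEM +1rd +1wr — FU → AL2|MU0|ME0|BR1|rd1|wr1
(5) want 1×BR +2rd +0wr — RD_PORT → AL2|MU0|ME0|BR1|rd1|wr1
(6) want 1×ALU +2rd +1wr — RD_PORT → AL2|MU0|ME0|BR1|rd1|wr1

issued = [0, 1]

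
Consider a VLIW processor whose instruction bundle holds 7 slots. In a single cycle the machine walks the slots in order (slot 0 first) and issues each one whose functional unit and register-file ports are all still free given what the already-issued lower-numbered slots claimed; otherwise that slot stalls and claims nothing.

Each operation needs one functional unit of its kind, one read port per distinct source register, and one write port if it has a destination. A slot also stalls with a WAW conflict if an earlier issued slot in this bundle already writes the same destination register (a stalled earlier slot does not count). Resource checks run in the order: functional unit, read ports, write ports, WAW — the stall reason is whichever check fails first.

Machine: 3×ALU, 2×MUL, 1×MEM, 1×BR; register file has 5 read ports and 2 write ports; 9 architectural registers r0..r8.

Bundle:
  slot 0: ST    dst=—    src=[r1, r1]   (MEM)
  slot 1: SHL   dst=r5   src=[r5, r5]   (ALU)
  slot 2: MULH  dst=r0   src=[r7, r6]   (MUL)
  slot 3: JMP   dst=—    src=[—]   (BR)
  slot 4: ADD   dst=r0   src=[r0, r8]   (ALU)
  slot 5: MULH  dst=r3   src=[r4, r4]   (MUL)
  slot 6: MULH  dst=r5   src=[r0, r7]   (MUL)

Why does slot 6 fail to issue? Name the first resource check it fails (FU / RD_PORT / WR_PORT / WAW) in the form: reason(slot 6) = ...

  0. MEM ⇒ go  {3A/2Mu/0Ld/1B | 4r 2w}
  1. ALU→r5 ⇒ go  {2A/2Mu/0Ld/1B | 3r 1w}
  2. MUL→r0 ⇒ go  {2A/1Mu/0Ld/1B | 1r 0w}
  3. BR ⇒ go  {2A/1Mu/0Ld/0B | 1r 0w}
  4. ALU→r0 ⇒ no(RD_PORT)  {2A/1Mu/0Ld/0B | 1r 0w}
  5. MUL→r3 ⇒ no(WR_PORT)  {2A/1Mu/0Ld/0B | 1r 0w}
  6. MUL→r5 ⇒ no(RD_PORT)  {2A/1Mu/0Ld/0B | 1r 0w}

reason(slot 6) = RD_PORT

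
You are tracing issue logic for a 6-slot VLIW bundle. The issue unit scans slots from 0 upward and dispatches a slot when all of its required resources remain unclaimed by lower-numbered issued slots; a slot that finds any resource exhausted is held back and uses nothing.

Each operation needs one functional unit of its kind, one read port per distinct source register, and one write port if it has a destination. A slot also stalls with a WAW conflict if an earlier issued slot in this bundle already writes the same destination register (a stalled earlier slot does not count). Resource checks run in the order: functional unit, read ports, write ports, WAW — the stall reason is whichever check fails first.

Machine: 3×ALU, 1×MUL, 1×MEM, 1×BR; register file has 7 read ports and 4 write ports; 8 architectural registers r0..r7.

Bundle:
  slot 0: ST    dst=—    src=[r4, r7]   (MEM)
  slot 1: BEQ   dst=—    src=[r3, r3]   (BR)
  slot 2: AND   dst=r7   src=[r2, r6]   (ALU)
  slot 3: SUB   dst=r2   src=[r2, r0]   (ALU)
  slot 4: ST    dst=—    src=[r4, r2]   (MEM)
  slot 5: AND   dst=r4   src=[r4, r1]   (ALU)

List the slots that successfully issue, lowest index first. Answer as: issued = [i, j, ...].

issued = [0, 1, 2, 3]

(0) want 1×MEM +2rd +0wr — yes → AL3|MU1|ME0|BR1|rd5|wr4
(1) want 1×BR +1rd +0wr — yes → AL3|MU1|ME0|BR0|rd4|wr4
(2) want 1×ALU +2rd +1wr — yes → AL2|MU1|ME0|BR0|rd2|wr3
(3) want 1×ALU +2rd +1wr — yes → AL1|MU1|ME0|BR0|rd0|wr2
(4) want 1×MEM +2rd +0wr — FU → AL1|MU1|ME0|BR0|rd0|wr2
(5) want 1×ALU +2rd +1wr — RD_PORT → AL1|MU1|ME0|BR0|rd0|wr2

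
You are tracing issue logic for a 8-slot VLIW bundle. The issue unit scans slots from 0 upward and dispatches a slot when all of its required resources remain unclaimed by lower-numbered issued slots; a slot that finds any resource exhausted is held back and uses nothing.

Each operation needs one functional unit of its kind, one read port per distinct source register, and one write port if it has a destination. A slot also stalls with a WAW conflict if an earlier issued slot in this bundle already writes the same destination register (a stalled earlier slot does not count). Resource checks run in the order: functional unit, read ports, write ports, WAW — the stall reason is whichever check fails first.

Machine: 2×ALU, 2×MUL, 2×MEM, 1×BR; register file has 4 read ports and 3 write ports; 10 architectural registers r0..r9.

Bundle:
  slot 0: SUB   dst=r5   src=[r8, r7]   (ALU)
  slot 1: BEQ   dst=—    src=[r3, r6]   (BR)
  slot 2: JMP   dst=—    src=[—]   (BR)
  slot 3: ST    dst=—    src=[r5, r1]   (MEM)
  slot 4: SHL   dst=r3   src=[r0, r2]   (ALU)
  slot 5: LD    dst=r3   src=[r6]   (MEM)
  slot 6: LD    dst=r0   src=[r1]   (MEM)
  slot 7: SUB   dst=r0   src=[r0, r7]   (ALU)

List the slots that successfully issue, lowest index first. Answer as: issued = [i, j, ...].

[0] ALU needs rd=2 wr=1: ok; after: ALU=1 MUL=2 MEM=2 BR=1, R=2, W=2
[1] BR needs rd=2 wr=0: ok; after: ALU=1 MUL=2 MEM=2 BR=0, R=0, W=2
[2] BR needs rd=0 wr=0: FU; after: ALU=1 MUL=2 MEM=2 BR=0, R=0, W=2
[3] MEM needs rd=2 wr=0: RD_PORT; after: ALU=1 MUL=2 MEM=2 BR=0, R=0, W=2
[4] ALU needs rd=2 wr=1: RD_PORT; after: ALU=1 MUL=2 MEM=2 BR=0, R=0, W=2
[5] MEM needs rd=1 wr=1: RD_PORT; after: ALU=1 MUL=2 MEM=2 BR=0, R=0, W=2
[6] MEM needs rd=1 wr=1: RD_PORT; after: ALU=1 MUL=2 MEM=2 BR=0, R=0, W=2
[7] ALU needs rd=2 wr=1: RD_PORT; after: ALU=1 MUL=2 MEM=2 BR=0, R=0, W=2

issued = [0, 1]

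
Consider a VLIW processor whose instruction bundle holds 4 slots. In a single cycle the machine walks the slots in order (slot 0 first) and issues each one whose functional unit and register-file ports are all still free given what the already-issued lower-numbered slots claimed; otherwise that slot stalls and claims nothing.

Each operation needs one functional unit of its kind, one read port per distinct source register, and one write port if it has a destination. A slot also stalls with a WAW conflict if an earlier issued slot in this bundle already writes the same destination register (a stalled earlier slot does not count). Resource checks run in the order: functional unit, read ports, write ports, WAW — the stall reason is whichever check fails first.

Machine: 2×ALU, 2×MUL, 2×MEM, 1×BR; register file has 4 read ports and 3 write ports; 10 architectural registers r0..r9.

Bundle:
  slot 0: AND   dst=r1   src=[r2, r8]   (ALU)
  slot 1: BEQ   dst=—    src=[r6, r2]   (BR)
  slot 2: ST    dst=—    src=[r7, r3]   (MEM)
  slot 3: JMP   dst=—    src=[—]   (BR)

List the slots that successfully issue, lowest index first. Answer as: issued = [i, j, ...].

issued = [0, 1]

[0] ALU needs rd=2 wr=1: ok; after: ALU=1 MUL=2 MEM=2 BR=1, R=2, W=2
[1] BR needs rd=2 wr=0: ok; after: ALU=1 MUL=2 MEM=2 BR=0, R=0, W=2
[2] MEM needs rd=2 wr=0: RD_PORT; after: ALU=1 MUL=2 MEM=2 BR=0, R=0, W=2
[3] BR needs rd=0 wr=0: FU; after: ALU=1 MUL=2 MEM=2 BR=0, R=0, W=2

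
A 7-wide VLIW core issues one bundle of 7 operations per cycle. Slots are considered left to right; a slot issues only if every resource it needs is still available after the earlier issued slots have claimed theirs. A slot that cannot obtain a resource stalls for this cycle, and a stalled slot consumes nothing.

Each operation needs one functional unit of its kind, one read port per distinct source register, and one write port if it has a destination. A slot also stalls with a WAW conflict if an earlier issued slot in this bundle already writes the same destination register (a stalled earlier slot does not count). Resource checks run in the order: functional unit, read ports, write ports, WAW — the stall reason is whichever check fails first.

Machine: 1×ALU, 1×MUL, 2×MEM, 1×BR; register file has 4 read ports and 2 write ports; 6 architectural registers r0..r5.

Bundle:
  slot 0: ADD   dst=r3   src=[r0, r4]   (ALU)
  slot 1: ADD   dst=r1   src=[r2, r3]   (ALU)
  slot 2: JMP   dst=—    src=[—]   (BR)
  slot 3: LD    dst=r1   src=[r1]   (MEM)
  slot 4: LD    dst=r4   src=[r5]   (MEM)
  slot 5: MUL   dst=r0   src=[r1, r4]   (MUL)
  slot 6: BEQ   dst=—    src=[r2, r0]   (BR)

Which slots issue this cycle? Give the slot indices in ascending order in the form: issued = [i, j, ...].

[0] ALU needs rd=2 wr=1: ok; after: ALU=0 MUL=1 MEM=2 BR=1, R=2, W=1
[1] ALU needs rd=2 wr=1: FU; after: ALU=0 MUL=1 MEM=2 BR=1, R=2, W=1
[2] BR needs rd=0 wr=0: ok; after: ALU=0 MUL=1 MEM=2 BR=0, R=2, W=1
[3] MEM needs rd=1 wr=1: ok; after: ALU=0 MUL=1 MEM=1 BR=0, R=1, W=0
[4] MEM needs rd=1 wr=1: WR_PORT; after: ALU=0 MUL=1 MEM=1 BR=0, R=1, W=0
[5] MUL needs rd=2 wr=1: RD_PORT; after: ALU=0 MUL=1 MEM=1 BR=0, R=1, W=0
[6] BR needs rd=2 wr=0: FU; after: ALU=0 MUL=1 MEM=1 BR=0, R=1, W=0

issued = [0, 2, 3]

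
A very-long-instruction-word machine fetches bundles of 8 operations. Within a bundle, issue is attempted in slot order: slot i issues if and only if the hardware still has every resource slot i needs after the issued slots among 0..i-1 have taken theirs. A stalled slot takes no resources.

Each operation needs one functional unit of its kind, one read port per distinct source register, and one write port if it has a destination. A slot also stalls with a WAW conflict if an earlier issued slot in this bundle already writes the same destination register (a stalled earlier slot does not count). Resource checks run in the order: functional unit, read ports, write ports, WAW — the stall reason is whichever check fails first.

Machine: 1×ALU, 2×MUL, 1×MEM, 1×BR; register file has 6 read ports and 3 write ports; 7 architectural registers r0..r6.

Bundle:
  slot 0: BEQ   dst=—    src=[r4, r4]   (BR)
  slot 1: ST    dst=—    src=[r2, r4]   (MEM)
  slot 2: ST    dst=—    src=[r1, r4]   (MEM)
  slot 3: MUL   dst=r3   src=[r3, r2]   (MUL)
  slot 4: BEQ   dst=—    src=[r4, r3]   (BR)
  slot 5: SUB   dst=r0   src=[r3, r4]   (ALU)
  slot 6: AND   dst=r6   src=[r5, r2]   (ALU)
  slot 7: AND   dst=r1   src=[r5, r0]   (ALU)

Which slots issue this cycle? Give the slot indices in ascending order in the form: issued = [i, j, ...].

slot 0 (BR): ISSUE — free A1,Mu2,Ld1,B0 rp5 wp3
slot 1 (MEM): ISSUE — free A1,Mu2,Ld0,B0 rp3 wp3
slot 2 (MEM): stall FU — free A1,Mu2,Ld0,B0 rp3 wp3
slot 3 (MUL): ISSUE — free A1,Mu1,Ld0,B0 rp1 wp2
slot 4 (BR): stall FU — free A1,Mu1,Ld0,B0 rp1 wp2
slot 5 (ALU): stall RD_PORT — free A1,Mu1,Ld0,B0 rp1 wp2
slot 6 (ALU): stall RD_PORT — free A1,Mu1,Ld0,B0 rp1 wp2
slot 7 (ALU): stall RD_PORT — free A1,Mu1,Ld0,B0 rp1 wp2

issued = [0, 1, 3]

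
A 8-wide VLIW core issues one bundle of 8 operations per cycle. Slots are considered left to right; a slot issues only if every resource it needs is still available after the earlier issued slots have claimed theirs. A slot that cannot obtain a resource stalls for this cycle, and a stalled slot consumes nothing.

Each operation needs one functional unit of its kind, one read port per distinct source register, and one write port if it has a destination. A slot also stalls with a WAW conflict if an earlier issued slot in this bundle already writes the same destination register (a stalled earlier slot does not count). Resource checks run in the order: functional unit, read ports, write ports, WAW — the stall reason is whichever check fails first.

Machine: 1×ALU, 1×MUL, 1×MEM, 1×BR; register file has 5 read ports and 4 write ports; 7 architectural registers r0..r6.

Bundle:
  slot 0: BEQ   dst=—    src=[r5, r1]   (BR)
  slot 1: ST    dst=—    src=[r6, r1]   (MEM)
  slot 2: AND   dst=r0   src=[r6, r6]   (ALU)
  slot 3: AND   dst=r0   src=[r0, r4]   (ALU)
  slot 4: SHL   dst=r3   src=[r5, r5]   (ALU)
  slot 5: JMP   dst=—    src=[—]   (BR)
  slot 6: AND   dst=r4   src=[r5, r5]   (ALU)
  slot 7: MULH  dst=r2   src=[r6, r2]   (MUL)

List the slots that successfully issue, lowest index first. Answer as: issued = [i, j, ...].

(0) want 1×BR +2rd +0wr — yes → AL1|MU1|ME1|BR0|rd3|wr4
(1) want 1×MEM +2rd +0wr — yes → AL1|MU1|ME0|BR0|rd1|wr4
(2) want 1×ALU +1rd +1wr — yes → AL0|MU1|ME0|BR0|rd0|wr3
(3) want 1×ALU +2rd +1wr — FU → AL0|MU1|ME0|BR0|rd0|wr3
(4) want 1×ALU +1rd +1wr — FU → AL0|MU1|ME0|BR0|rd0|wr3
(5) want 1×BR +0rd +0wr — FU → AL0|MU1|ME0|BR0|rd0|wr3
(6) want 1×ALU +1rd +1wr — FU → AL0|MU1|ME0|BR0|rd0|wr3
(7) want 1×MUL +2rd +1wr — RD_PORT → AL0|MU1|ME0|BR0|rd0|wr3

issued = [0, 1, 2]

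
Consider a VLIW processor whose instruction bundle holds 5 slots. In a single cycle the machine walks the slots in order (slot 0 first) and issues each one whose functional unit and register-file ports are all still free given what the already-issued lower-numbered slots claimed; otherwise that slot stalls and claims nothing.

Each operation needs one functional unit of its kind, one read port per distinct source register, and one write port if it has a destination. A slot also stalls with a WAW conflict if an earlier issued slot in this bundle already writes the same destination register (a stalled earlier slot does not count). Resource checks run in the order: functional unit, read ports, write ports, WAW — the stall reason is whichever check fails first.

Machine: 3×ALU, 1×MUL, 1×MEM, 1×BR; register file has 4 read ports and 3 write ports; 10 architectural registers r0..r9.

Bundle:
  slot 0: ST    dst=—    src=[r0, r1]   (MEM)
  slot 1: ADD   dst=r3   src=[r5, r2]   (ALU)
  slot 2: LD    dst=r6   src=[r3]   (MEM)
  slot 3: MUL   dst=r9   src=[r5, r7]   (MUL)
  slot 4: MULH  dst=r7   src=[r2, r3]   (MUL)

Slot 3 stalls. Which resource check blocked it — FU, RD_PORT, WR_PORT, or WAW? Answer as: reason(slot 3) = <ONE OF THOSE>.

reason(slot 3) = RD_PORT

#0 MEM src=r0,r1 dispatched  <A:3 Mu:1 Ld:0 B:1 rd:2 wr:3>
#1 ALU src=r5,r2 dispatched  <A:2 Mu:1 Ld:0 B:1 rd:0 wr:2>
#2 MEM src=r3 held:FU  <A:2 Mu:1 Ld:0 B:1 rd:0 wr:2>
#3 MUL src=r5,r7 held:RD_PORT  <A:2 Mu:1 Ld:0 B:1 rd:0 wr:2>
#4 MUL src=r2,r3 held:RD_PORT  <A:2 Mu:1 Ld:0 B:1 rd:0 wr:2>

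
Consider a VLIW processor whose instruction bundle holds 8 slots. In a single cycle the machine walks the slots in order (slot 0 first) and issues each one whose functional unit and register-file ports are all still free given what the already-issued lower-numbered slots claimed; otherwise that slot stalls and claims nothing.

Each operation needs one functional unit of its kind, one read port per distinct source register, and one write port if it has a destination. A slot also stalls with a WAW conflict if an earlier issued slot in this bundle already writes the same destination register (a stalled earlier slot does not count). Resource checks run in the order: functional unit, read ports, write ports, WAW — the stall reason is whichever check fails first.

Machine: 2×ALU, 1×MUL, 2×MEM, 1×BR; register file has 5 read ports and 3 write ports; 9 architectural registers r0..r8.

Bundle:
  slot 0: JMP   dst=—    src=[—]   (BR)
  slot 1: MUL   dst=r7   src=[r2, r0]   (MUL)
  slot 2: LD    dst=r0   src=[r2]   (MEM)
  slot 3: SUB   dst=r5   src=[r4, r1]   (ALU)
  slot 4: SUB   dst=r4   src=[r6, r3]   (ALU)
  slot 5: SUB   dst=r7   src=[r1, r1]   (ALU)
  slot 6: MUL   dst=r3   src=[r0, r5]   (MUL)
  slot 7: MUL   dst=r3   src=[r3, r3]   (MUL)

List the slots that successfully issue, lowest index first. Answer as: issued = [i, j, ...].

(0) want 1×BR +0rd +0wr — yes → AL2|MU1|ME2|BR0|rd5|wr3
(1) want 1×MUL +2rd +1wr — yes → AL2|MU0|ME2|BR0|rd3|wr2
(2) want 1×MEM +1rd +1wr — yes → AL2|MU0|ME1|BR0|rd2|wr1
(3) want 1×ALU +2rd +1wr — yes → AL1|MU0|ME1|BR0|rd0|wr0
(4) want 1×ALU +2rd +1wr — RD_PORT → AL1|MU0|ME1|BR0|rd0|wr0
(5) want 1×ALU +1rd +1wr — RD_PORT → AL1|MU0|ME1|BR0|rd0|wr0
(6) want 1×MUL +2rd +1wr — FU → AL1|MU0|ME1|BR0|rd0|wr0
(7) want 1×MUL +1rd +1wr — FU → AL1|MU0|ME1|BR0|rd0|wr0

issued = [0, 1, 2, 3]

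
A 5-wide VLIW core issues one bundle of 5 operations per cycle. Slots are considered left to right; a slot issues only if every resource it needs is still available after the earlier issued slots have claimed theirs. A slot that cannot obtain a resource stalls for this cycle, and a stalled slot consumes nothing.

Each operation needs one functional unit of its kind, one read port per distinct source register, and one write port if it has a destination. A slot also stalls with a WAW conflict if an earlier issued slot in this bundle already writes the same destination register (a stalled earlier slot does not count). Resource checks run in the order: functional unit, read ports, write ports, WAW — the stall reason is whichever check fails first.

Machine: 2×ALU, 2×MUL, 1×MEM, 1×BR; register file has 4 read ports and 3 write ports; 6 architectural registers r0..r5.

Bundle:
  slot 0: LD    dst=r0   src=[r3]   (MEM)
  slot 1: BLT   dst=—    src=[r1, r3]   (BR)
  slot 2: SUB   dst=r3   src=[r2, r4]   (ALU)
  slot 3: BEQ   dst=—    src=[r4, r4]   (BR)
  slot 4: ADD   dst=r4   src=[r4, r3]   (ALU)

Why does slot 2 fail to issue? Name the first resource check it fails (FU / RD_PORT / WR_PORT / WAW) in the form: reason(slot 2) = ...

reason(slot 2) = RD_PORT

(0) want 1×MEM +1rd +1wr — yes → AL2|MU2|ME0|BR1|rd3|wr2
(1) want 1×BR +2rd +0wr — yes → AL2|MU2|ME0|BR0|rd1|wr2
(2) want 1×ALU +2rd +1wr — RD_PORT → AL2|MU2|ME0|BR0|rd1|wr2
(3) want 1×BR +1rd +0wr — FU → AL2|MU2|ME0|BR0|rd1|wr2
(4) want 1×ALU +2rd +1wr — RD_PORT → AL2|MU2|ME0|BR0|rd1|wr2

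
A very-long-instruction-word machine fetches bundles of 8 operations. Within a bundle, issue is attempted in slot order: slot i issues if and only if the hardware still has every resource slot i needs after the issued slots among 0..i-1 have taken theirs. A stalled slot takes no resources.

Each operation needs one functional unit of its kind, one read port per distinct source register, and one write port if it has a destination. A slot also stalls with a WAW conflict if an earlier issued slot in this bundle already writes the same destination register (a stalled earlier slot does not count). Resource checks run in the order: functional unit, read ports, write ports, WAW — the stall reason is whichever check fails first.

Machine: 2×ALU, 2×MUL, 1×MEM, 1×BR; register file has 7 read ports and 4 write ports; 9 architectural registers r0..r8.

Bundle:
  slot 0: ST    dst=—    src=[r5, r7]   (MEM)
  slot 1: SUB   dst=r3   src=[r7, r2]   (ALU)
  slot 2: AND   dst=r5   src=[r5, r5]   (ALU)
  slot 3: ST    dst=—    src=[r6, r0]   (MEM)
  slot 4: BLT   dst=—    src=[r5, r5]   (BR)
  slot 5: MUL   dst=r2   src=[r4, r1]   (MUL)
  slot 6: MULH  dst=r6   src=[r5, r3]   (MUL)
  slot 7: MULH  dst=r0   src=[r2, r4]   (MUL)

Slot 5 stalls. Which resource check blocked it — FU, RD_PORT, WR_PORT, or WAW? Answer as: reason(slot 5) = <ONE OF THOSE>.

slot 0 (MEM): ISSUE — free A2,Mu2,Ld0,B1 rp5 wp4
slot 1 (ALU): ISSUE — free A1,Mu2,Ld0,B1 rp3 wp3
slot 2 (ALU): ISSUE — free A0,Mu2,Ld0,B1 rp2 wp2
slot 3 (MEM): stall FU — free A0,Mu2,Ld0,B1 rp2 wp2
slot 4 (BR): ISSUE — free A0,Mu2,Ld0,B0 rp1 wp2
slot 5 (MUL): stall RD_PORT — free A0,Mu2,Ld0,B0 rp1 wp2
slot 6 (MUL): stall RD_PORT — free A0,Mu2,Ld0,B0 rp1 wp2
slot 7 (MUL): stall RD_PORT — free A0,Mu2,Ld0,B0 rp1 wp2

reason(slot 5) = RD_PORT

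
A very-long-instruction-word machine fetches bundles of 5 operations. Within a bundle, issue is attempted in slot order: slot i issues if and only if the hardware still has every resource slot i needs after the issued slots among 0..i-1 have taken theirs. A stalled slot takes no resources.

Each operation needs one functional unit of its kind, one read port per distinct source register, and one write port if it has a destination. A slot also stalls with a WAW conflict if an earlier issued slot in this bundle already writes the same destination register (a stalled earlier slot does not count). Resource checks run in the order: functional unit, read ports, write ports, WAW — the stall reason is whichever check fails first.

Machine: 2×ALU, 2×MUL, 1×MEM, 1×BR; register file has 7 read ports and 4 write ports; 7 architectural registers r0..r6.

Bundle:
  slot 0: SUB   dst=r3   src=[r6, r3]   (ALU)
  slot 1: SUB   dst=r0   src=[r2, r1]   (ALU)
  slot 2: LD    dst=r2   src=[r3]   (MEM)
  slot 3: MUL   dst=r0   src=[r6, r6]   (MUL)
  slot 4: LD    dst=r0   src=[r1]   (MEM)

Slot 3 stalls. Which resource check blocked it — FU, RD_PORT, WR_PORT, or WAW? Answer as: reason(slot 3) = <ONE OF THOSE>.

reason(slot 3) = WAW

slot 0 (ALU): ISSUE — free A1,Mu2,Ld1,B1 rp5 wp3
slot 1 (ALU): ISSUE — free A0,Mu2,Ld1,B1 rp3 wp2
slot 2 (MEM): ISSUE — free A0,Mu2,Ld0,B1 rp2 wp1
slot 3 (MUL): stall WAW — free A0,Mu2,Ld0,B1 rp2 wp1
slot 4 (MEM): stall FU — free A0,Mu2,Ld0,B1 rp2 wp1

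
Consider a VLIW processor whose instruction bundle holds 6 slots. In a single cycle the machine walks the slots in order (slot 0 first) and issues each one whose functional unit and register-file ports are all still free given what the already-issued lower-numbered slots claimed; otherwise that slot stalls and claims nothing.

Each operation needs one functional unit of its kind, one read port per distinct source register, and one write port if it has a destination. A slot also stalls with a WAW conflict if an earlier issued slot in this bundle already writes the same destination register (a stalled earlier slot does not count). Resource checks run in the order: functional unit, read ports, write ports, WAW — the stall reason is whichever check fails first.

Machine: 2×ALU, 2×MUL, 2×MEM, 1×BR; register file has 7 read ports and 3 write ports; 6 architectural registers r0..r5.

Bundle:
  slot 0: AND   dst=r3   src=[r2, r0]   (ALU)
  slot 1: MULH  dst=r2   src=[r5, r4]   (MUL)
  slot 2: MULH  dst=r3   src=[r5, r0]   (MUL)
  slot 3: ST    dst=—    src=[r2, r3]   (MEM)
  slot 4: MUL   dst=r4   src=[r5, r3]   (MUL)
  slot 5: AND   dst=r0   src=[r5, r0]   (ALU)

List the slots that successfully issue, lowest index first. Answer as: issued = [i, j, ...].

issued = [0, 1, 3]

(0) want 1×ALU +2rd +1wr — yes → AL1|MU2|ME2|BR1|rd5|wr2
(1) want 1×MUL +2rd +1wr — yes → AL1|MU1|ME2|BR1|rd3|wr1
(2) want 1×MUL +2rd +1wr — WAW → AL1|MU1|ME2|BR1|rd3|wr1
(3) want 1×MEM +2rd +0wr — yes → AL1|MU1|ME1|BR1|rd1|wr1
(4) want 1×MUL +2rd +1wr — RD_PORT → AL1|MU1|ME1|BR1|rd1|wr1
(5) want 1×ALU +2rd +1wr — RD_PORT → AL1|MU1|ME1|BR1|rd1|wr1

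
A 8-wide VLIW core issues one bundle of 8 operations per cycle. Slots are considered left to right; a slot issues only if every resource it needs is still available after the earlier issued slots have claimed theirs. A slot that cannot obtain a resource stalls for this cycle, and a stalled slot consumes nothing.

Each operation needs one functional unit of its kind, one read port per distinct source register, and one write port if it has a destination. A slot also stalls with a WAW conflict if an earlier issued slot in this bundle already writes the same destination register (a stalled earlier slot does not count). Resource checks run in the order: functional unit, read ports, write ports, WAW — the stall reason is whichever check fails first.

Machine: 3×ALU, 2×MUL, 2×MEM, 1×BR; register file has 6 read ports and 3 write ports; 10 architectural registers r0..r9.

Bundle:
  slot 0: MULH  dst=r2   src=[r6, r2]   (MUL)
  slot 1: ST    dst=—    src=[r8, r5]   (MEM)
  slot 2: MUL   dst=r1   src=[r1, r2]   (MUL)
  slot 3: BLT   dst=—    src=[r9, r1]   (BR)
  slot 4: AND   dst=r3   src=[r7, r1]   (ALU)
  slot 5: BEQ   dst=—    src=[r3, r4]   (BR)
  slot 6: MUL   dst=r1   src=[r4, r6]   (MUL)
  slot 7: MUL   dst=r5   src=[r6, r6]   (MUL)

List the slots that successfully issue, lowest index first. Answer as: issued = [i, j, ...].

(0) want 1×MUL +2rd +1wr — yes → AL3|MU1|ME2|BR1|rd4|wr2
(1) want 1×MEM +2rd +0wr — yes → AL3|MU1|ME1|BR1|rd2|wr2
(2) want 1×MUL +2rd +1wr — yes → AL3|MU0|ME1|BR1|rd0|wr1
(3) want 1×BR +2rd +0wr — RD_PORT → AL3|MU0|ME1|BR1|rd0|wr1
(4) want 1×ALU +2rd +1wr — RD_PORT → AL3|MU0|ME1|BR1|rd0|wr1
(5) want 1×BR +2rd +0wr — RD_PORT → AL3|MU0|ME1|BR1|rd0|wr1
(6) want 1×MUL +2rd +1wr — FU → AL3|MU0|ME1|BR1|rd0|wr1
(7) want 1×MUL +1rd +1wr — FU → AL3|MU0|ME1|BR1|rd0|wr1

issued = [0, 1, 2]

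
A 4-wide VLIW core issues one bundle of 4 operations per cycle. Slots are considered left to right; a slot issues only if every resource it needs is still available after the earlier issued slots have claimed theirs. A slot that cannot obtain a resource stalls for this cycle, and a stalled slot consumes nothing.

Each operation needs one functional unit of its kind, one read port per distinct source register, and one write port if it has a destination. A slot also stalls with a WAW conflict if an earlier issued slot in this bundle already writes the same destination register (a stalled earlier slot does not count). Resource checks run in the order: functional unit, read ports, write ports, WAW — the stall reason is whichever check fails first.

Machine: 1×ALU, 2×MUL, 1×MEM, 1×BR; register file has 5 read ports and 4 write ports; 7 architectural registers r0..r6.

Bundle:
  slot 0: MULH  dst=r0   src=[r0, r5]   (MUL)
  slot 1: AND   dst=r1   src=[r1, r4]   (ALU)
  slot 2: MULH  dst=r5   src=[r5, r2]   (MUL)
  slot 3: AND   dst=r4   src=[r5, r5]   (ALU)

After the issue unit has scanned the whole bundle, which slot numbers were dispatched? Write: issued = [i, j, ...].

[0] MUL needs rd=2 wr=1: ok; after: ALU=1 MUL=1 MEM=1 BR=1, R=3, W=3
[1] ALU needs rd=2 wr=1: ok; after: ALU=0 MUL=1 MEM=1 BR=1, R=1, W=2
[2] MUL needs rd=2 wr=1: RD_PORT; after: ALU=0 MUL=1 MEM=1 BR=1, R=1, W=2
[3] ALU needs rd=1 wr=1: FU; after: ALU=0 MUL=1 MEM=1 BR=1, R=1, W=2

issued = [0, 1]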